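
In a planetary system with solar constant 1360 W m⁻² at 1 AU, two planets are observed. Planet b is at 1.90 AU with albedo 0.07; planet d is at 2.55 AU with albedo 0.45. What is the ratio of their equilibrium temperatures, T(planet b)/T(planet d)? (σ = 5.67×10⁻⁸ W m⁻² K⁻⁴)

T_eq = [S₀(1−A)/(4σd²)]^(1/4), so T ∝ (1−A)^(1/4) / √d.
T₁ = [1360×0.93/(4×5.67×10⁻⁸×1.90²)]^(1/4) = 198.25 K.
T₂ = [1360×0.55/(4×5.67×10⁻⁸×2.55²)]^(1/4) = 150.07 K.

T₁/T₂ ≈ 1.321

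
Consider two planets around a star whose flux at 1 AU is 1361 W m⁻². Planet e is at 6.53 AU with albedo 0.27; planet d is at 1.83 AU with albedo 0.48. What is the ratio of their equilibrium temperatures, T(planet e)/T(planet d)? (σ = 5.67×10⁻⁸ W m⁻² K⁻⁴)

T_eq = [S₀(1−A)/(4σd²)]^(1/4), so T ∝ (1−A)^(1/4) / √d.
T₁ = [1361×0.73/(4×5.67×10⁻⁸×6.53²)]^(1/4) = 100.68 K.
T₂ = [1361×0.52/(4×5.67×10⁻⁸×1.83²)]^(1/4) = 174.71 K.

T₁/T₂ ≈ 0.576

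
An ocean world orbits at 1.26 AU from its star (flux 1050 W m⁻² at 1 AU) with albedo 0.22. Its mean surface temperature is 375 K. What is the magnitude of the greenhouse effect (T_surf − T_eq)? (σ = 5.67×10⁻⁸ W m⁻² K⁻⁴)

ΔT ≈ 156.6 K

S = 1050/1.26² = 661.4 W m⁻².
T_eq = [S(1−A)/(4σ)]^(1/4) = [661.4×0.78/(4×5.67×10⁻⁸)]^(1/4) = 218.4 K.
ΔT = T_surf − T_eq = 375 − 218.4.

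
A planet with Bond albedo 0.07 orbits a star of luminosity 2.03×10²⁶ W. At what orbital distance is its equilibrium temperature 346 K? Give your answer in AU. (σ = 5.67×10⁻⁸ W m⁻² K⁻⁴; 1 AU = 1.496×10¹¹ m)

From T_eq⁴ = L(1−A)/(16πσd²): d = √[L(1−A)/(16πσT_eq⁴)].
d = √[2.03×10²⁶ × 0.93 / (16π × 5.67×10⁻⁸ × (346)⁴)] = 6.80×10¹⁰ m = 0.454 AU.

d ≈ 0.454 AU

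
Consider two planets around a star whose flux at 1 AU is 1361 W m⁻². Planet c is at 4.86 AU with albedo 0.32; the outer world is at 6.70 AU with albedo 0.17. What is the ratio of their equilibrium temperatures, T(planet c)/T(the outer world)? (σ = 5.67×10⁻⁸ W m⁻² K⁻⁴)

T₁/T₂ ≈ 1.117

T_eq = [S₀(1−A)/(4σd²)]^(1/4), so T ∝ (1−A)^(1/4) / √d.
T₁ = [1361×0.68/(4×5.67×10⁻⁸×4.86²)]^(1/4) = 114.65 K.
T₂ = [1361×0.83/(4×5.67×10⁻⁸×6.70²)]^(1/4) = 102.63 K.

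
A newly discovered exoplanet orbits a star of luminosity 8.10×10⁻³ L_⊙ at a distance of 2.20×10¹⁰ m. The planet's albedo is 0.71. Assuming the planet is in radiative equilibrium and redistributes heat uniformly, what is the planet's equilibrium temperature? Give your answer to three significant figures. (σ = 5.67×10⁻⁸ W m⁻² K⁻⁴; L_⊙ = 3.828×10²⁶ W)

L = 8.10×10⁻³ × 3.828×10²⁶ = 3.10×10²⁴ W.
Flux: S = L/(4πd²) = 3.10×10²⁴/(4π×(2.20×10¹⁰)²) = 510 W m⁻².
Energy balance: absorbed = emitted ⇒ πR²·S(1−A) = 4πR²·σT_eq⁴, so T_eq⁴ = S(1−A)/(4σ).
T_eq = [510 × 0.29 / (4 × 5.67×10⁻⁸)]^(1/4) = (6.52×10⁸)^(1/4) = 160 K.

T_eq ≈ 160 K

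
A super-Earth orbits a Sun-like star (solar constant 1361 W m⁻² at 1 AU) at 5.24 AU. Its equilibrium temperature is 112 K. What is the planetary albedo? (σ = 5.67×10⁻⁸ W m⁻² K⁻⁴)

Flux at 5.24 AU: S = 1361/5.24² = 49.6 W m⁻².
From T_eq⁴ = S(1−A)/(4σ): 1−A = 4σT_eq⁴/S.
1−A = 4 × 5.67×10⁻⁸ × (112)⁴ / 49.6 = 0.720.

A ≈ 0.28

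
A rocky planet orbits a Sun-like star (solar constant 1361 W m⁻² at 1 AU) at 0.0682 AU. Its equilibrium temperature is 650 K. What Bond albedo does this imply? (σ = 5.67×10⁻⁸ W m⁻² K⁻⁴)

A ≈ 0.86

Flux at 0.0682 AU: S = 1361/0.0682² = 2.93×10⁵ W m⁻².
From T_eq⁴ = S(1−A)/(4σ): 1−A = 4σT_eq⁴/S.
1−A = 4 × 5.67×10⁻⁸ × (650)⁴ / 2.93×10⁵ = 0.138.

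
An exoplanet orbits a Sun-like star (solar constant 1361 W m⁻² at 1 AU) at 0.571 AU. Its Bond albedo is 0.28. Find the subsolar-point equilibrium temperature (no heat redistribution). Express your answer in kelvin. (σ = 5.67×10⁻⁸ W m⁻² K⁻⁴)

Flux at 0.571 AU: S = 1361/0.571² = 4170 W m⁻².
At the subsolar point the surface absorbs S(1−A) and emits σT⁴ per unit area — no factor of 4, since only the local patch is in balance.
T = [4170 × 0.72 / 5.67×10⁻⁸]^(1/4) = (5.30×10¹⁰)^(1/4) = 480 K.

T_ss ≈ 480 K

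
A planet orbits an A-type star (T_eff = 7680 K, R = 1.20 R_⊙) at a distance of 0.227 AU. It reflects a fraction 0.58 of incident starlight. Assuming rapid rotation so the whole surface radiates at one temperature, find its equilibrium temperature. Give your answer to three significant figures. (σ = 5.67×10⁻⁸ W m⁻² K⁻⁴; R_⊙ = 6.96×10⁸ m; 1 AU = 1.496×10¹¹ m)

R_⋆ = 1.20 × 6.96×10⁸ = 8.35×10⁸ m.
d = 0.227 AU = 3.40×10¹⁰ m.
L = 4πR_⋆²σT_⋆⁴ = 4π(8.35×10⁸)² × 5.67×10⁻⁸ × (7680)⁴ = 1.73×10²⁷ W.
S = L/(4πd²) = 1.19×10⁵ W m⁻².
Energy balance: absorbed = emitted ⇒ πR²·S(1−A) = 4πR²·σT_eq⁴, so T_eq⁴ = S(1−A)/(4σ).
T_eq = [1.19×10⁵ × 0.42 / (4 × 5.67×10⁻⁸)]^(1/4) = (2.21×10¹¹)^(1/4) = 686 K.

T_eq ≈ 686 K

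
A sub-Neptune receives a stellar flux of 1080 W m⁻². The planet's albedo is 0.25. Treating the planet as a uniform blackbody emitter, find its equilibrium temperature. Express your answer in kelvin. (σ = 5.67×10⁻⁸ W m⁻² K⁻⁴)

Energy balance: absorbed = emitted ⇒ πR²·S(1−A) = 4πR²·σT_eq⁴, so T_eq⁴ = S(1−A)/(4σ).
T_eq = [1080 × 0.75 / (4 × 5.67×10⁻⁸)]^(1/4) = (3.57×10⁹)^(1/4) = 244 K.

T_eq ≈ 244 K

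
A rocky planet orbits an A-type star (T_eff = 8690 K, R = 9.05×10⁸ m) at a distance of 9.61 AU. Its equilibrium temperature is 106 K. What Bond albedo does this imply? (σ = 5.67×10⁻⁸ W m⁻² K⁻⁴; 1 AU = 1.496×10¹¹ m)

d = 9.61 AU = 1.44×10¹² m.
L = 4πR_⋆²σT_⋆⁴ = 4π(9.05×10⁸)² × 5.67×10⁻⁸ × (8690)⁴ = 3.33×10²⁷ W.
S = L/(4πd²) = 128 W m⁻².
From T_eq⁴ = S(1−A)/(4σ): 1−A = 4σT_eq⁴/S.
1−A = 4 × 5.67×10⁻⁸ × (106)⁴ / 128 = 0.223.

A ≈ 0.78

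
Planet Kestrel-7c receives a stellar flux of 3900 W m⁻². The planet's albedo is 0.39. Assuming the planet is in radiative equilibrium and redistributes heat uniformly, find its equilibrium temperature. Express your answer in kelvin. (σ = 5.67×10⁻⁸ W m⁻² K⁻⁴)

Energy balance: absorbed = emitted ⇒ πR²·S(1−A) = 4πR²·σT_eq⁴, so T_eq⁴ = S(1−A)/(4σ).
T_eq = [3900 × 0.61 / (4 × 5.67×10⁻⁸)]^(1/4) = (1.05×10¹⁰)^(1/4) = 320 K.

T_eq ≈ 320 K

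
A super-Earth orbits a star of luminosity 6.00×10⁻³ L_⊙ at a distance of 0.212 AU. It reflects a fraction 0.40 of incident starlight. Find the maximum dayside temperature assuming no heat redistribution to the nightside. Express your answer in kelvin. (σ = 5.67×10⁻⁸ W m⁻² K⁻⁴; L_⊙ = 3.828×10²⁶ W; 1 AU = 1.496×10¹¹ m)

d = 0.212 AU = 3.17×10¹⁰ m.
L = 6.00×10⁻³ × 3.828×10²⁶ = 2.30×10²⁴ W.
Flux: S = L/(4πd²) = 2.30×10²⁴/(4π×(3.17×10¹⁰)²) = 182 W m⁻².
With no redistribution each surface element balances locally: S(1−A) = σT⁴.
T = [182 × 0.60 / 5.67×10⁻⁸]^(1/4) = (1.92×10⁹)^(1/4) = 209 K.

T_ss ≈ 209 K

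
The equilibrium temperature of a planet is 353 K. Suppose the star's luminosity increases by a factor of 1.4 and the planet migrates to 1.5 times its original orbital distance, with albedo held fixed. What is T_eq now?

T_eq ∝ L^(1/4) · d^(−1/2).
T′ = 353 × 1.4^(1/4) / 1.5^(1/2) = 314 K.

T_eq ≈ 314 K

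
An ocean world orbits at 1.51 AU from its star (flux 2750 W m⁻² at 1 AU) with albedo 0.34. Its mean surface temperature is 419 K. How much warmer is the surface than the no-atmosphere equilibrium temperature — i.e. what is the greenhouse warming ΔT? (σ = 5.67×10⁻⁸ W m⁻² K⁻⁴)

S = 2750/1.51² = 1206 W m⁻².
T_eq = [S(1−A)/(4σ)]^(1/4) = [1206×0.66/(4×5.67×10⁻⁸)]^(1/4) = 243.4 K.
ΔT = T_surf − T_eq = 419 − 243.4.

ΔT ≈ 175.6 K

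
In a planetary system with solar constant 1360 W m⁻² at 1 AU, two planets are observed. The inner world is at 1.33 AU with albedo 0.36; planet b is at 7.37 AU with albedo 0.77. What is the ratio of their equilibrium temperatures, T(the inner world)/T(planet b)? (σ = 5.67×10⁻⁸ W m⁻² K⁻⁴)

T_eq = [S₀(1−A)/(4σd²)]^(1/4), so T ∝ (1−A)^(1/4) / √d.
T₁ = [1360×0.64/(4×5.67×10⁻⁸×1.33²)]^(1/4) = 215.82 K.
T₂ = [1360×0.23/(4×5.67×10⁻⁸×7.37²)]^(1/4) = 70.99 K.

T₁/T₂ ≈ 3.040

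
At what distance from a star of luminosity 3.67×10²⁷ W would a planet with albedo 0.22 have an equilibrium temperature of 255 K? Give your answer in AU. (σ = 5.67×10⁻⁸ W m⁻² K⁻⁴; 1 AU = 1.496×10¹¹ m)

d ≈ 3.26 AU

From T_eq⁴ = L(1−A)/(16πσd²): d = √[L(1−A)/(16πσT_eq⁴)].
d = √[3.67×10²⁷ × 0.78 / (16π × 5.67×10⁻⁸ × (255)⁴)] = 4.87×10¹¹ m = 3.26 AU.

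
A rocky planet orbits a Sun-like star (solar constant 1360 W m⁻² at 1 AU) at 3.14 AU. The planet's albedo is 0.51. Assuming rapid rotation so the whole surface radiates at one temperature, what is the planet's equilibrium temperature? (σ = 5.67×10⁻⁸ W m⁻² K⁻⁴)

T_eq ≈ 131 K

Flux at 3.14 AU: S = 1360/3.14² = 138 W m⁻².
Energy balance: absorbed = emitted ⇒ πR²·S(1−A) = 4πR²·σT_eq⁴, so T_eq⁴ = S(1−A)/(4σ).
T_eq = [138 × 0.49 / (4 × 5.67×10⁻⁸)]^(1/4) = (2.98×10⁸)^(1/4) = 131 K.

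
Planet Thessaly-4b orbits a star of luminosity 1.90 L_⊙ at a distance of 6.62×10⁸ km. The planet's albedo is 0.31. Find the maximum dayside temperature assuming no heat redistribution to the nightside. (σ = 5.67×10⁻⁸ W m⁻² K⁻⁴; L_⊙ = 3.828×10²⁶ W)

d = 6.62×10⁸ km = 6.62×10¹¹ m.
L = 1.90 × 3.828×10²⁶ = 7.27×10²⁶ W.
Flux: S = L/(4πd²) = 7.27×10²⁶/(4π×(6.62×10¹¹)²) = 132 W m⁻².
With no redistribution each surface element balances locally: S(1−A) = σT⁴.
T = [132 × 0.69 / 5.67×10⁻⁸]^(1/4) = (1.61×10⁹)^(1/4) = 200 K.

T_ss ≈ 200 K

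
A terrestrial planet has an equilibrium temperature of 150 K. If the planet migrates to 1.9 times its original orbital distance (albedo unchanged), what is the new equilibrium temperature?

T_eq ≈ 109 K

T_eq ∝ L^(1/4) · d^(−1/2).
T′ = 150 / 1.9^(1/2) = 109 K.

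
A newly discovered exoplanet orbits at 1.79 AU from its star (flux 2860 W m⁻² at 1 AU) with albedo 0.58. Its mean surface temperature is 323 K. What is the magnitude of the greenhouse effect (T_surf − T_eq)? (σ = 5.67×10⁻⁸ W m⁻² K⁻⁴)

S = 2860/1.79² = 892.6 W m⁻².
T_eq = [S(1−A)/(4σ)]^(1/4) = [892.6×0.42/(4×5.67×10⁻⁸)]^(1/4) = 201.6 K.
ΔT = T_surf − T_eq = 323 − 201.6.

ΔT ≈ 121.4 K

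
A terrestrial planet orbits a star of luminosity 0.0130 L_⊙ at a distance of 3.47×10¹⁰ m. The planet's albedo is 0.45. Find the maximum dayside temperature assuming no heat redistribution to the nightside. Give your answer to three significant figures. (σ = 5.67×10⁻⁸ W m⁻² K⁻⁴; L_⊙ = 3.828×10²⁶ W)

T_ss ≈ 238 K

L = 0.0130 × 3.828×10²⁶ = 4.98×10²⁴ W.
Flux: S = L/(4πd²) = 4.98×10²⁴/(4π×(3.47×10¹⁰)²) = 329 W m⁻².
With no redistribution each surface element balances locally: S(1−A) = σT⁴.
T = [329 × 0.55 / 5.67×10⁻⁸]^(1/4) = (3.19×10⁹)^(1/4) = 238 K.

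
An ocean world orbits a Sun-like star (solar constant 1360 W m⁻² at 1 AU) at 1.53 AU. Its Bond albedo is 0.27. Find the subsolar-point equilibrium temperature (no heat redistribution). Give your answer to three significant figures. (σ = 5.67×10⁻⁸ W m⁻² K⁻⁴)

Flux at 1.53 AU: S = 1360/1.53² = 581 W m⁻².
At the subsolar point the surface absorbs S(1−A) and emits σT⁴ per unit area — no factor of 4, since only the local patch is in balance.
T = [581 × 0.73 / 5.67×10⁻⁸]^(1/4) = (7.48×10⁹)^(1/4) = 294 K.

T_ss ≈ 294 K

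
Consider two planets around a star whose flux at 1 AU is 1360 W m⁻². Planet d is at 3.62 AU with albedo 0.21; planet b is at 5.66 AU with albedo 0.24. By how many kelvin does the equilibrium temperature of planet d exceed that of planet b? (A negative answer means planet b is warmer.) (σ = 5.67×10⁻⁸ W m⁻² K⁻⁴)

ΔT ≈ 28.7 K

T_eq = [S₀(1−A)/(4σd²)]^(1/4), so T ∝ (1−A)^(1/4) / √d.
T₁ = [1360×0.79/(4×5.67×10⁻⁸×3.62²)]^(1/4) = 137.89 K.
T₂ = [1360×0.76/(4×5.67×10⁻⁸×5.66²)]^(1/4) = 109.21 K.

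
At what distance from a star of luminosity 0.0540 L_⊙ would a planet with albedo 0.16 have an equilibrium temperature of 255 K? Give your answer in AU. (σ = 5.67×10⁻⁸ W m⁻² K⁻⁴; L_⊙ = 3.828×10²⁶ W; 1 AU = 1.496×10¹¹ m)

d ≈ 0.254 AU

L = 0.0540 × 3.828×10²⁶ = 2.07×10²⁵ W.
From T_eq⁴ = L(1−A)/(16πσd²): d = √[L(1−A)/(16πσT_eq⁴)].
d = √[2.07×10²⁵ × 0.84 / (16π × 5.67×10⁻⁸ × (255)⁴)] = 3.80×10¹⁰ m = 0.254 AU.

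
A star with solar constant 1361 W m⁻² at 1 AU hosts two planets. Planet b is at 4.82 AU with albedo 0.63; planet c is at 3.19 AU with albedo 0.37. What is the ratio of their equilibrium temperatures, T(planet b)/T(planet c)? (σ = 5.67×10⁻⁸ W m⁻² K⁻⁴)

T_eq = [S₀(1−A)/(4σd²)]^(1/4), so T ∝ (1−A)^(1/4) / √d.
T₁ = [1361×0.37/(4×5.67×10⁻⁸×4.82²)]^(1/4) = 98.87 K.
T₂ = [1361×0.63/(4×5.67×10⁻⁸×3.19²)]^(1/4) = 138.83 K.

T₁/T₂ ≈ 0.712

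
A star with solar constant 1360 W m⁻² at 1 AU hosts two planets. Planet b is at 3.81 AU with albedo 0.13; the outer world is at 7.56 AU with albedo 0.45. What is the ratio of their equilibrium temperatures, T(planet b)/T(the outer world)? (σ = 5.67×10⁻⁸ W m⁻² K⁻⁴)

T_eq = [S₀(1−A)/(4σd²)]^(1/4), so T ∝ (1−A)^(1/4) / √d.
T₁ = [1360×0.87/(4×5.67×10⁻⁸×3.81²)]^(1/4) = 137.69 K.
T₂ = [1360×0.55/(4×5.67×10⁻⁸×7.56²)]^(1/4) = 87.16 K.

T₁/T₂ ≈ 1.580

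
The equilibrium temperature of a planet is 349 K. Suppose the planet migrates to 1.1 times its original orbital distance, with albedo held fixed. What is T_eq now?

T_eq ≈ 333 K

T_eq ∝ L^(1/4) · d^(−1/2).
T′ = 349 / 1.1^(1/2) = 333 K.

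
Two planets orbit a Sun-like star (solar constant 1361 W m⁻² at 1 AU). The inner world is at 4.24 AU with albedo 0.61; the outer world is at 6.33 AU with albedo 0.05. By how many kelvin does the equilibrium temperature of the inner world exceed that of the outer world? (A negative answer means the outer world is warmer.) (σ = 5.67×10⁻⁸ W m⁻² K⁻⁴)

T_eq = [S₀(1−A)/(4σd²)]^(1/4), so T ∝ (1−A)^(1/4) / √d.
T₁ = [1361×0.39/(4×5.67×10⁻⁸×4.24²)]^(1/4) = 106.82 K.
T₂ = [1361×0.95/(4×5.67×10⁻⁸×6.33²)]^(1/4) = 109.22 K.

ΔT ≈ -2.4 K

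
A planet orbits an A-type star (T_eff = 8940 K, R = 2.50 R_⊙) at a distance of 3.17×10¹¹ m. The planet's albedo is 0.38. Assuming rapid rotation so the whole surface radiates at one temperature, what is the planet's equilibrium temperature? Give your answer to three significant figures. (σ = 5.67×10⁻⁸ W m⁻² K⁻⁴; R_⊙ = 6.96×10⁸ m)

R_⋆ = 2.50 × 6.96×10⁸ = 1.74×10⁹ m.
L = 4πR_⋆²σT_⋆⁴ = 4π(1.74×10⁹)² × 5.67×10⁻⁸ × (8940)⁴ = 1.38×10²⁸ W.
S = L/(4πd²) = 1.09×10⁴ W m⁻².
Energy balance: absorbed = emitted ⇒ πR²·S(1−A) = 4πR²·σT_eq⁴, so T_eq⁴ = S(1−A)/(4σ).
T_eq = [1.09×10⁴ × 0.62 / (4 × 5.67×10⁻⁸)]^(1/4) = (2.98×10¹⁰)^(1/4) = 416 K.

T_eq ≈ 416 K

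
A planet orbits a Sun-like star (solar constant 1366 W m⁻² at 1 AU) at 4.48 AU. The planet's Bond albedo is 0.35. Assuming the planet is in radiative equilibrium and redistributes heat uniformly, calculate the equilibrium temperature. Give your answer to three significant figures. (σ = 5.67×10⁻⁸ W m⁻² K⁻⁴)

T_eq ≈ 118 K

Flux at 4.48 AU: S = 1366/4.48² = 68.1 W m⁻².
Energy balance: absorbed = emitted ⇒ πR²·S(1−A) = 4πR²·σT_eq⁴, so T_eq⁴ = S(1−A)/(4σ).
T_eq = [68.1 × 0.65 / (4 × 5.67×10⁻⁸)]^(1/4) = (1.95×10⁸)^(1/4) = 118 K.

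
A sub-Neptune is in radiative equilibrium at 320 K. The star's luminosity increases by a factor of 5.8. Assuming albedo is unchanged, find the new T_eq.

T_eq ≈ 497 K

T_eq ∝ L^(1/4) · d^(−1/2).
T′ = 320 × 5.8^(1/4) = 497 K.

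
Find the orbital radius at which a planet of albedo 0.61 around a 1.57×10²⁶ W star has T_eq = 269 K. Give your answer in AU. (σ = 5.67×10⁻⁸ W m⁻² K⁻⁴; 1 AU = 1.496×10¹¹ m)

From T_eq⁴ = L(1−A)/(16πσd²): d = √[L(1−A)/(16πσT_eq⁴)].
d = √[1.57×10²⁶ × 0.39 / (16π × 5.67×10⁻⁸ × (269)⁴)] = 6.41×10¹⁰ m = 0.428 AU.

d ≈ 0.428 AU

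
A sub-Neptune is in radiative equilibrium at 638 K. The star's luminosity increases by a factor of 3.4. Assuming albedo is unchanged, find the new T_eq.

T_eq ∝ L^(1/4) · d^(−1/2).
T′ = 638 × 3.4^(1/4) = 866 K.

T_eq ≈ 866 K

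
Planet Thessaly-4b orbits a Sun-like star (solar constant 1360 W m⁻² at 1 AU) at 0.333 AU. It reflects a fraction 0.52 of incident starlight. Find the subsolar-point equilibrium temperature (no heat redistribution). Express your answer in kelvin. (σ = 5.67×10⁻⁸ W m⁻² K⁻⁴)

Flux at 0.333 AU: S = 1360/0.333² = 1.23×10⁴ W m⁻².
At the subsolar point the surface absorbs S(1−A) and emits σT⁴ per unit area — no factor of 4, since only the local patch is in balance.
T = [1.23×10⁴ × 0.48 / 5.67×10⁻⁸]^(1/4) = (1.04×10¹¹)^(1/4) = 568 K.

T_ss ≈ 568 K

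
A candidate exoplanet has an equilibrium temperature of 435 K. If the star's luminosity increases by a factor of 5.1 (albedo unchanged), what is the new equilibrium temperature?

T_eq ≈ 654 K

T_eq ∝ L^(1/4) · d^(−1/2).
T′ = 435 × 5.1^(1/4) = 654 K.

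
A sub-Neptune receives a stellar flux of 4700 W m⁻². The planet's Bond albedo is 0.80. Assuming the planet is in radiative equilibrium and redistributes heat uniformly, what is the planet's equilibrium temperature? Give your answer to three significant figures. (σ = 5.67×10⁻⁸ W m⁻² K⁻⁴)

T_eq ≈ 254 K

Energy balance: absorbed = emitted ⇒ πR²·S(1−A) = 4πR²·σT_eq⁴, so T_eq⁴ = S(1−A)/(4σ).
T_eq = [4700 × 0.20 / (4 × 5.67×10⁻⁸)]^(1/4) = (4.14×10⁹)^(1/4) = 254 K.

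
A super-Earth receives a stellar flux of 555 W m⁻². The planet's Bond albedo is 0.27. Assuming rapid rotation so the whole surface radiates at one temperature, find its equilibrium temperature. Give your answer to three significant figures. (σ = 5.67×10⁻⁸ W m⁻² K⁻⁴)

Energy balance: absorbed = emitted ⇒ πR²·S(1−A) = 4πR²·σT_eq⁴, so T_eq⁴ = S(1−A)/(4σ).
T_eq = [555 × 0.73 / (4 × 5.67×10⁻⁸)]^(1/4) = (1.79×10⁹)^(1/4) = 206 K.

T_eq ≈ 206 K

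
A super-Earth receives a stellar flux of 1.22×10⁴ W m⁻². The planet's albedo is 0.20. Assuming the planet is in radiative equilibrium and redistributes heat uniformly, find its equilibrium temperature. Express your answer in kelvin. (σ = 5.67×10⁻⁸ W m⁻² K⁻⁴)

Energy balance: absorbed = emitted ⇒ πR²·S(1−A) = 4πR²·σT_eq⁴, so T_eq⁴ = S(1−A)/(4σ).
T_eq = [1.22×10⁴ × 0.80 / (4 × 5.67×10⁻⁸)]^(1/4) = (4.30×10¹⁰)^(1/4) = 455 K.

T_eq ≈ 455 K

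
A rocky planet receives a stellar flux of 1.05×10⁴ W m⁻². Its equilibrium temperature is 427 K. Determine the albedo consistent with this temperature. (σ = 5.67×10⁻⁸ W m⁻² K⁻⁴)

A ≈ 0.28

From T_eq⁴ = S(1−A)/(4σ): 1−A = 4σT_eq⁴/S.
1−A = 4 × 5.67×10⁻⁸ × (427)⁴ / 1.05×10⁴ = 0.718.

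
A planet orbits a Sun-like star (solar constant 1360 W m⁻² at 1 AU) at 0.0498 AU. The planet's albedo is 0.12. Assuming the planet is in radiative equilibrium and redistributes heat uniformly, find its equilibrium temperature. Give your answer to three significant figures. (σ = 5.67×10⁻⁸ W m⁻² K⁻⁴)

T_eq ≈ 1210 K

Flux at 0.0498 AU: S = 1360/0.0498² = 5.48×10⁵ W m⁻².
Energy balance: absorbed = emitted ⇒ πR²·S(1−A) = 4πR²·σT_eq⁴, so T_eq⁴ = S(1−A)/(4σ).
T_eq = [5.48×10⁵ × 0.88 / (4 × 5.67×10⁻⁸)]^(1/4) = (2.13×10¹²)^(1/4) = 1210 K.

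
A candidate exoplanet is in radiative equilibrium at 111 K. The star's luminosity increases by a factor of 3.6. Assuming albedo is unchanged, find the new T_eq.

T_eq ≈ 153 K

T_eq ∝ L^(1/4) · d^(−1/2).
T′ = 111 × 3.6^(1/4) = 153 K.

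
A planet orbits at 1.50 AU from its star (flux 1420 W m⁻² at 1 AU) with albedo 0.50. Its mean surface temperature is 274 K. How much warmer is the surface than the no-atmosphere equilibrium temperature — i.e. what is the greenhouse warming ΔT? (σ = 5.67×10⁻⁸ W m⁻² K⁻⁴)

S = 1420/1.50² = 631.1 W m⁻².
T_eq = [S(1−A)/(4σ)]^(1/4) = [631.1×0.50/(4×5.67×10⁻⁸)]^(1/4) = 193.1 K.
ΔT = T_surf − T_eq = 274 − 193.1.

ΔT ≈ 80.9 K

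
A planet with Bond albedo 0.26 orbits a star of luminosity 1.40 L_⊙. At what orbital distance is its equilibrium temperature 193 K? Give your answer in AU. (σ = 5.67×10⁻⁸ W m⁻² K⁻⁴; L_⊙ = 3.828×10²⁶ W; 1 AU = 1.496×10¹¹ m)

L = 1.40 × 3.828×10²⁶ = 5.36×10²⁶ W.
From T_eq⁴ = L(1−A)/(16πσd²): d = √[L(1−A)/(16πσT_eq⁴)].
d = √[5.36×10²⁶ × 0.74 / (16π × 5.67×10⁻⁸ × (193)⁴)] = 3.17×10¹¹ m = 2.12 AU.

d ≈ 2.12 AU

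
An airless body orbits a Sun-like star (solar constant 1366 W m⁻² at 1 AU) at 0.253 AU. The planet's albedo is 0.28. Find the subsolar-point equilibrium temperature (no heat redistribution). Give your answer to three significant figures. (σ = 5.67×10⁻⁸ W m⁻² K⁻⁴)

Flux at 0.253 AU: S = 1366/0.253² = 2.13×10⁴ W m⁻².
At the subsolar point the surface absorbs S(1−A) and emits σT⁴ per unit area — no factor of 4, since only the local patch is in balance.
T = [2.13×10⁴ × 0.72 / 5.67×10⁻⁸]^(1/4) = (2.71×10¹¹)^(1/4) = 722 K.

T_ss ≈ 722 K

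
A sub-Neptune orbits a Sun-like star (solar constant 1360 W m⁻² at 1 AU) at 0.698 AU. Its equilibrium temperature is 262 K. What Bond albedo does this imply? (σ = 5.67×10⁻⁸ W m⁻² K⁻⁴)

A ≈ 0.62

Flux at 0.698 AU: S = 1360/0.698² = 2790 W m⁻².
From T_eq⁴ = S(1−A)/(4σ): 1−A = 4σT_eq⁴/S.
1−A = 4 × 5.67×10⁻⁸ × (262)⁴ / 2790 = 0.383.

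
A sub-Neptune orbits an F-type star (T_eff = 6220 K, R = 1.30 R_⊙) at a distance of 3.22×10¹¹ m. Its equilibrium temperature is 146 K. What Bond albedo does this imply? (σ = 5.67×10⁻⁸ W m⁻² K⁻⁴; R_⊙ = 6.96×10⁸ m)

R_⋆ = 1.30 × 6.96×10⁸ = 9.05×10⁸ m.
L = 4πR_⋆²σT_⋆⁴ = 4π(9.05×10⁸)² × 5.67×10⁻⁸ × (6220)⁴ = 8.73×10²⁶ W.
S = L/(4πd²) = 670 W m⁻².
From T_eq⁴ = S(1−A)/(4σ): 1−A = 4σT_eq⁴/S.
1−A = 4 × 5.67×10⁻⁸ × (146)⁴ / 670 = 0.154.

A ≈ 0.85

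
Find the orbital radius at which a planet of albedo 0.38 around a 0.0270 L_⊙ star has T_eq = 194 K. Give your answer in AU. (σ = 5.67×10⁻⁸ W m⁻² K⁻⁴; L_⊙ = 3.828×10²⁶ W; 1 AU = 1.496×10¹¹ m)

L = 0.0270 × 3.828×10²⁶ = 1.03×10²⁵ W.
From T_eq⁴ = L(1−A)/(16πσd²): d = √[L(1−A)/(16πσT_eq⁴)].
d = √[1.03×10²⁵ × 0.62 / (16π × 5.67×10⁻⁸ × (194)⁴)] = 3.98×10¹⁰ m = 0.266 AU.

d ≈ 0.266 AU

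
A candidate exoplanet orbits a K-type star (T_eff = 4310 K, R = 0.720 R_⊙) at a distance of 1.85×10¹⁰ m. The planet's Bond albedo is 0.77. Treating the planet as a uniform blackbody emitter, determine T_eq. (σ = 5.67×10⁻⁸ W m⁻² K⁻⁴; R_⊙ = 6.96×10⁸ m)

T_eq ≈ 347 K

R_⋆ = 0.720 × 6.96×10⁸ = 5.01×10⁸ m.
L = 4πR_⋆²σT_⋆⁴ = 4π(5.01×10⁸)² × 5.67×10⁻⁸ × (4310)⁴ = 6.17×10²⁵ W.
S = L/(4πd²) = 1.44×10⁴ W m⁻².
Energy balance: absorbed = emitted ⇒ πR²·S(1−A) = 4πR²·σT_eq⁴, so T_eq⁴ = S(1−A)/(4σ).
T_eq = [1.44×10⁴ × 0.23 / (4 × 5.67×10⁻⁸)]^(1/4) = (1.46×10¹⁰)^(1/4) = 347 K.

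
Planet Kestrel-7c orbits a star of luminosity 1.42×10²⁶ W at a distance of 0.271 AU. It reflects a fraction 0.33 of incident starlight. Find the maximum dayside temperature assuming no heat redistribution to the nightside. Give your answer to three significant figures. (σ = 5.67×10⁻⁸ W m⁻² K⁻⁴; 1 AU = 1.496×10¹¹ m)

d = 0.271 AU = 4.05×10¹⁰ m.
Flux: S = L/(4πd²) = 1.42×10²⁶/(4π×(4.05×10¹⁰)²) = 6880 W m⁻².
With no redistribution each surface element balances locally: S(1−A) = σT⁴.
T = [6880 × 0.67 / 5.67×10⁻⁸]^(1/4) = (8.12×10¹⁰)^(1/4) = 534 K.

T_ss ≈ 534 K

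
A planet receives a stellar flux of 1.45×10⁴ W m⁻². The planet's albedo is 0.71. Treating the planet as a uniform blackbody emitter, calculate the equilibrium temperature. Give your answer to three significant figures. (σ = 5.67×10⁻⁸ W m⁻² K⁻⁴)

Energy balance: absorbed = emitted ⇒ πR²·S(1−A) = 4πR²·σT_eq⁴, so T_eq⁴ = S(1−A)/(4σ).
T_eq = [1.45×10⁴ × 0.29 / (4 × 5.67×10⁻⁸)]^(1/4) = (1.85×10¹⁰)^(1/4) = 369 K.

T_eq ≈ 369 K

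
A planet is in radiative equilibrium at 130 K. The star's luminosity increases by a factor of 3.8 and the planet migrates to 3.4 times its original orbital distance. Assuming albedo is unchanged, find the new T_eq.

T_eq ≈ 98.4 K

T_eq ∝ L^(1/4) · d^(−1/2).
T′ = 130 × 3.8^(1/4) / 3.4^(1/2) = 98.4 K.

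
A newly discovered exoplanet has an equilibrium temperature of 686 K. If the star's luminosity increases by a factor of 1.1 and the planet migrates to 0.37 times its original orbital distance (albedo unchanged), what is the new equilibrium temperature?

T_eq ∝ L^(1/4) · d^(−1/2).
T′ = 686 × 1.1^(1/4) / 0.37^(1/2) = 1150 K.

T_eq ≈ 1150 K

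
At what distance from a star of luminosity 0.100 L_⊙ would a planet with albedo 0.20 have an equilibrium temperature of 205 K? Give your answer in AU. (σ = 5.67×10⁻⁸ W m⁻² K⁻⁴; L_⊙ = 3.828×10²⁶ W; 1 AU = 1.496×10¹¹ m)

d ≈ 0.521 AU

L = 0.100 × 3.828×10²⁶ = 3.83×10²⁵ W.
From T_eq⁴ = L(1−A)/(16πσd²): d = √[L(1−A)/(16πσT_eq⁴)].
d = √[3.83×10²⁵ × 0.80 / (16π × 5.67×10⁻⁸ × (205)⁴)] = 7.80×10¹⁰ m = 0.521 AU.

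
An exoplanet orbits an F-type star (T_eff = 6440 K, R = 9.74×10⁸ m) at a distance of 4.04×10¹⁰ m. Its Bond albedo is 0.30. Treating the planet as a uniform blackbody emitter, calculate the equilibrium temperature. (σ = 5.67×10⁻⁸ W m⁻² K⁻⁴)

T_eq ≈ 647 K

L = 4πR_⋆²σT_⋆⁴ = 4π(9.74×10⁸)² × 5.67×10⁻⁸ × (6440)⁴ = 1.16×10²⁷ W.
S = L/(4πd²) = 5.67×10⁴ W m⁻².
Energy balance: absorbed = emitted ⇒ πR²·S(1−A) = 4πR²·σT_eq⁴, so T_eq⁴ = S(1−A)/(4σ).
T_eq = [5.67×10⁴ × 0.70 / (4 × 5.67×10⁻⁸)]^(1/4) = (1.75×10¹¹)^(1/4) = 647 K.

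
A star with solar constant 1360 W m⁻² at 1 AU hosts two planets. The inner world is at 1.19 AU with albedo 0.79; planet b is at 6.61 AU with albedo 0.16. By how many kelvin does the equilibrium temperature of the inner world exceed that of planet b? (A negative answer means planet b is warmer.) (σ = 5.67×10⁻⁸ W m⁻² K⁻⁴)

ΔT ≈ 69.1 K

T_eq = [S₀(1−A)/(4σd²)]^(1/4), so T ∝ (1−A)^(1/4) / √d.
T₁ = [1360×0.21/(4×5.67×10⁻⁸×1.19²)]^(1/4) = 172.69 K.
T₂ = [1360×0.84/(4×5.67×10⁻⁸×6.61²)]^(1/4) = 103.62 K.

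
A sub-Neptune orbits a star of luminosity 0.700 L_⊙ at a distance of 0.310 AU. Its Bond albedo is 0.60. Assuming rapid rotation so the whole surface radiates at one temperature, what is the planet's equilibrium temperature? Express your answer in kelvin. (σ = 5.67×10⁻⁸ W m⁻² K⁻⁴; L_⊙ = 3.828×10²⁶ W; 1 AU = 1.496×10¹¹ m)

T_eq ≈ 364 K

d = 0.310 AU = 4.64×10¹⁰ m.
L = 0.700 × 3.828×10²⁶ = 2.68×10²⁶ W.
Flux: S = L/(4πd²) = 2.68×10²⁶/(4π×(4.64×10¹⁰)²) = 9910 W m⁻².
Energy balance: absorbed = emitted ⇒ πR²·S(1−A) = 4πR²·σT_eq⁴, so T_eq⁴ = S(1−A)/(4σ).
T_eq = [9910 × 0.40 / (4 × 5.67×10⁻⁸)]^(1/4) = (1.75×10¹⁰)^(1/4) = 364 K.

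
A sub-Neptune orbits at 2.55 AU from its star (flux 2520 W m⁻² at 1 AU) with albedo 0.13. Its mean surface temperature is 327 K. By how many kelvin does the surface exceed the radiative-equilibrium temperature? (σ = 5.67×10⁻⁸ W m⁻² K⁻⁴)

ΔT ≈ 130.6 K

S = 2520/2.55² = 387.5 W m⁻².
T_eq = [S(1−A)/(4σ)]^(1/4) = [387.5×0.87/(4×5.67×10⁻⁸)]^(1/4) = 196.4 K.
ΔT = T_surf − T_eq = 327 − 196.4.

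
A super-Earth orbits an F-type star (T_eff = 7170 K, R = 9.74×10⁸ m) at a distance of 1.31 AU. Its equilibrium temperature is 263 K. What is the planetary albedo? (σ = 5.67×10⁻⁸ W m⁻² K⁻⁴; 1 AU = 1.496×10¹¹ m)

A ≈ 0.71

d = 1.31 AU = 1.96×10¹¹ m.
L = 4πR_⋆²σT_⋆⁴ = 4π(9.74×10⁸)² × 5.67×10⁻⁸ × (7170)⁴ = 1.79×10²⁷ W.
S = L/(4πd²) = 3700 W m⁻².
From T_eq⁴ = S(1−A)/(4σ): 1−A = 4σT_eq⁴/S.
1−A = 4 × 5.67×10⁻⁸ × (263)⁴ / 3700 = 0.293.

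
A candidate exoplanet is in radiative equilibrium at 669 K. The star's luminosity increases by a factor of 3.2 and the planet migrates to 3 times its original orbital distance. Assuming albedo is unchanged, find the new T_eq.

T_eq ∝ L^(1/4) · d^(−1/2).
T′ = 669 × 3.2^(1/4) / 3^(1/2) = 517 K.

T_eq ≈ 517 K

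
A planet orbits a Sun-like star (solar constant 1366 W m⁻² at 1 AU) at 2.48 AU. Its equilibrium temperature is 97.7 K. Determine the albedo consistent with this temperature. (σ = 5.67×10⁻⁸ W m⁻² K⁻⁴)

Flux at 2.48 AU: S = 1366/2.48² = 222 W m⁻².
From T_eq⁴ = S(1−A)/(4σ): 1−A = 4σT_eq⁴/S.
1−A = 4 × 5.67×10⁻⁸ × (97.7)⁴ / 222 = 0.093.

A ≈ 0.91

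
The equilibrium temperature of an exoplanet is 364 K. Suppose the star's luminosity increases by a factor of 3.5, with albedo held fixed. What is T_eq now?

T_eq ∝ L^(1/4) · d^(−1/2).
T′ = 364 × 3.5^(1/4) = 498 K.

T_eq ≈ 498 K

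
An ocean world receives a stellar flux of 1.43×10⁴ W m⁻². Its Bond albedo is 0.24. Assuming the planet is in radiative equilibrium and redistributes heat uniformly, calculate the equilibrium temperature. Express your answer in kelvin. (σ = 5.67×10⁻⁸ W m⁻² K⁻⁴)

T_eq ≈ 468 K

Energy balance: absorbed = emitted ⇒ πR²·S(1−A) = 4πR²·σT_eq⁴, so T_eq⁴ = S(1−A)/(4σ).
T_eq = [1.43×10⁴ × 0.76 / (4 × 5.67×10⁻⁸)]^(1/4) = (4.79×10¹⁰)^(1/4) = 468 K.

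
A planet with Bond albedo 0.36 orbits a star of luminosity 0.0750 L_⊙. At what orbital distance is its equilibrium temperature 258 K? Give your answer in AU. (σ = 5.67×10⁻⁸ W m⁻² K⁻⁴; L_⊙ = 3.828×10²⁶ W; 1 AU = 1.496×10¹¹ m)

L = 0.0750 × 3.828×10²⁶ = 2.87×10²⁵ W.
From T_eq⁴ = L(1−A)/(16πσd²): d = √[L(1−A)/(16πσT_eq⁴)].
d = √[2.87×10²⁵ × 0.64 / (16π × 5.67×10⁻⁸ × (258)⁴)] = 3.81×10¹⁰ m = 0.255 AU.

d ≈ 0.255 AU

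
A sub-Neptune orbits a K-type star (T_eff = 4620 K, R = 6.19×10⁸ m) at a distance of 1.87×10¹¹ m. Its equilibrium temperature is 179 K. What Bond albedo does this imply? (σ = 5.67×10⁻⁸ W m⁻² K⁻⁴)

L = 4πR_⋆²σT_⋆⁴ = 4π(6.19×10⁸)² × 5.67×10⁻⁸ × (4620)⁴ = 1.24×10²⁶ W.
S = L/(4πd²) = 283 W m⁻².
From T_eq⁴ = S(1−A)/(4σ): 1−A = 4σT_eq⁴/S.
1−A = 4 × 5.67×10⁻⁸ × (179)⁴ / 283 = 0.823.

A ≈ 0.18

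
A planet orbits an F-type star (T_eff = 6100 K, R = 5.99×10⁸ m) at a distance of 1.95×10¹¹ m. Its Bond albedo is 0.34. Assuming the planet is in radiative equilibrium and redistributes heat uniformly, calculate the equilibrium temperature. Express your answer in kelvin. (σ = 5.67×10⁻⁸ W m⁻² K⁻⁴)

T_eq ≈ 215 K

L = 4πR_⋆²σT_⋆⁴ = 4π(5.99×10⁸)² × 5.67×10⁻⁸ × (6100)⁴ = 3.54×10²⁶ W.
S = L/(4πd²) = 741 W m⁻².
Energy balance: absorbed = emitted ⇒ πR²·S(1−A) = 4πR²·σT_eq⁴, so T_eq⁴ = S(1−A)/(4σ).
T_eq = [741 × 0.66 / (4 × 5.67×10⁻⁸)]^(1/4) = (2.16×10⁹)^(1/4) = 215 K.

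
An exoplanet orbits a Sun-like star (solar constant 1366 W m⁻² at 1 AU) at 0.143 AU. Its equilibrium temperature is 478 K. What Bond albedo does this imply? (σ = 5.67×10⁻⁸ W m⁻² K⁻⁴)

Flux at 0.143 AU: S = 1366/0.143² = 6.68×10⁴ W m⁻².
From T_eq⁴ = S(1−A)/(4σ): 1−A = 4σT_eq⁴/S.
1−A = 4 × 5.67×10⁻⁸ × (478)⁴ / 6.68×10⁴ = 0.177.

A ≈ 0.82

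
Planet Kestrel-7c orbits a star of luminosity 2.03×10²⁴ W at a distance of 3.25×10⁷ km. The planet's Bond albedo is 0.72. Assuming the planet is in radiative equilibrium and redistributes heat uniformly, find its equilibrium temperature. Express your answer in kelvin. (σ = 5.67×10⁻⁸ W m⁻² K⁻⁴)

T_eq ≈ 117 K

d = 3.25×10⁷ km = 3.25×10¹⁰ m.
Flux: S = L/(4πd²) = 2.03×10²⁴/(4π×(3.25×10¹⁰)²) = 153 W m⁻².
Energy balance: absorbed = emitted ⇒ πR²·S(1−A) = 4πR²·σT_eq⁴, so T_eq⁴ = S(1−A)/(4σ).
T_eq = [153 × 0.28 / (4 × 5.67×10⁻⁸)]^(1/4) = (1.89×10⁸)^(1/4) = 117 K.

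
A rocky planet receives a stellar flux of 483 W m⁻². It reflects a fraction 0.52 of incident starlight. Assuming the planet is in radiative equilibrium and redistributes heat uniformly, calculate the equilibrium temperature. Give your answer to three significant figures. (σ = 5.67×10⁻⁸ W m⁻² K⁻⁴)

Energy balance: absorbed = emitted ⇒ πR²·S(1−A) = 4πR²·σT_eq⁴, so T_eq⁴ = S(1−A)/(4σ).
T_eq = [483 × 0.48 / (4 × 5.67×10⁻⁸)]^(1/4) = (1.02×10⁹)^(1/4) = 179 K.

T_eq ≈ 179 K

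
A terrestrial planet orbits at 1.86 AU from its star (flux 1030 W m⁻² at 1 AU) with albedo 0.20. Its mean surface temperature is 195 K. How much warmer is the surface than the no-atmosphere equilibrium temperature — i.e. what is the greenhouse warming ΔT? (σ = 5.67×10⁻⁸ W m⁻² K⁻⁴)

S = 1030/1.86² = 297.7 W m⁻².
T_eq = [S(1−A)/(4σ)]^(1/4) = [297.7×0.80/(4×5.67×10⁻⁸)]^(1/4) = 180.0 K.
ΔT = T_surf − T_eq = 195 − 180.0.

ΔT ≈ 15.0 K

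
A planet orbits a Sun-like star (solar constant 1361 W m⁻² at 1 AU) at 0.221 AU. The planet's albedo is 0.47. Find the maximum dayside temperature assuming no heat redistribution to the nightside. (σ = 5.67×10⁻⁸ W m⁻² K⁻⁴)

Flux at 0.221 AU: S = 1361/0.221² = 2.79×10⁴ W m⁻².
With no redistribution each surface element balances locally: S(1−A) = σT⁴.
T = [2.79×10⁴ × 0.53 / 5.67×10⁻⁸]^(1/4) = (2.60×10¹¹)^(1/4) = 714 K.

T_ss ≈ 714 K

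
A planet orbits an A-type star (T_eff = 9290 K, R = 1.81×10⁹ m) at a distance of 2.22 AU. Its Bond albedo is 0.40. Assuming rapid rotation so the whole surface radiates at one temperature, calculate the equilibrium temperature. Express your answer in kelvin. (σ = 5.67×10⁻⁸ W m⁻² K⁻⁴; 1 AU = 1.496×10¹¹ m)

T_eq ≈ 427 K

d = 2.22 AU = 3.32×10¹¹ m.
L = 4πR_⋆²σT_⋆⁴ = 4π(1.81×10⁹)² × 5.67×10⁻⁸ × (9290)⁴ = 1.74×10²⁸ W.
S = L/(4πd²) = 1.25×10⁴ W m⁻².
Energy balance: absorbed = emitted ⇒ πR²·S(1−A) = 4πR²·σT_eq⁴, so T_eq⁴ = S(1−A)/(4σ).
T_eq = [1.25×10⁴ × 0.60 / (4 × 5.67×10⁻⁸)]^(1/4) = (3.32×10¹⁰)^(1/4) = 427 K.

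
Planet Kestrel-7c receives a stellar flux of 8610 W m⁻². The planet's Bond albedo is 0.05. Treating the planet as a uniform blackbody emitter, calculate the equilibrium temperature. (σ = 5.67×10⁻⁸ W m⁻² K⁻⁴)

Energy balance: absorbed = emitted ⇒ πR²·S(1−A) = 4πR²·σT_eq⁴, so T_eq⁴ = S(1−A)/(4σ).
T_eq = [8610 × 0.95 / (4 × 5.67×10⁻⁸)]^(1/4) = (3.61×10¹⁰)^(1/4) = 436 K.

T_eq ≈ 436 K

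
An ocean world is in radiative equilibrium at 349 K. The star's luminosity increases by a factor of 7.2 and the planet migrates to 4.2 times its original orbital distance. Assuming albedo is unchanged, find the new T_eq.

T_eq ∝ L^(1/4) · d^(−1/2).
T′ = 349 × 7.2^(1/4) / 4.2^(1/2) = 279 K.

T_eq ≈ 279 K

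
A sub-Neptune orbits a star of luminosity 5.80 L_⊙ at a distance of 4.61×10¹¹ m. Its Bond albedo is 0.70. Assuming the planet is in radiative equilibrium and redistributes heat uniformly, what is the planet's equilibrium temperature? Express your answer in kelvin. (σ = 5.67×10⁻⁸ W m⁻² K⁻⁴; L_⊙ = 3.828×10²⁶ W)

T_eq ≈ 182 K

L = 5.80 × 3.828×10²⁶ = 2.22×10²⁷ W.
Flux: S = L/(4πd²) = 2.22×10²⁷/(4π×(4.61×10¹¹)²) = 831 W m⁻².
Energy balance: absorbed = emitted ⇒ πR²·S(1−A) = 4πR²·σT_eq⁴, so T_eq⁴ = S(1−A)/(4σ).
T_eq = [831 × 0.30 / (4 × 5.67×10⁻⁸)]^(1/4) = (1.10×10⁹)^(1/4) = 182 K.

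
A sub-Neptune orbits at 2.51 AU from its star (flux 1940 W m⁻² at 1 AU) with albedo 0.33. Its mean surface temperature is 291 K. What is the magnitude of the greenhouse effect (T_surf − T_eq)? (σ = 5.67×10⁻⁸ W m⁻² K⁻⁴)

ΔT ≈ 117.3 K

S = 1940/2.51² = 307.9 W m⁻².
T_eq = [S(1−A)/(4σ)]^(1/4) = [307.9×0.67/(4×5.67×10⁻⁸)]^(1/4) = 173.7 K.
ΔT = T_surf − T_eq = 291 − 173.7.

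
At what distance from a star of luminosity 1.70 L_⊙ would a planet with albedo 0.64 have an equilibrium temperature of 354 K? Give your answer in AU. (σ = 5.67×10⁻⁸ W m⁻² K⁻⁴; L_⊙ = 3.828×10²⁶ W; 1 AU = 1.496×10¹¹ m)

d ≈ 0.484 AU

L = 1.70 × 3.828×10²⁶ = 6.51×10²⁶ W.
From T_eq⁴ = L(1−A)/(16πσd²): d = √[L(1−A)/(16πσT_eq⁴)].
d = √[6.51×10²⁶ × 0.36 / (16π × 5.67×10⁻⁸ × (354)⁴)] = 7.23×10¹⁰ m = 0.484 AU.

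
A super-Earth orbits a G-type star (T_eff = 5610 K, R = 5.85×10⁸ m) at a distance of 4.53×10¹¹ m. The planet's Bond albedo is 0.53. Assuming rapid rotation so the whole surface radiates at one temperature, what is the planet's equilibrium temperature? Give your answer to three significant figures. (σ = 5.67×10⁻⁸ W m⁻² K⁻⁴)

T_eq ≈ 118 K

L = 4πR_⋆²σT_⋆⁴ = 4π(5.85×10⁸)² × 5.67×10⁻⁸ × (5610)⁴ = 2.42×10²⁶ W.
S = L/(4πd²) = 93.7 W m⁻².
Energy balance: absorbed = emitted ⇒ πR²·S(1−A) = 4πR²·σT_eq⁴, so T_eq⁴ = S(1−A)/(4σ).
T_eq = [93.7 × 0.47 / (4 × 5.67×10⁻⁸)]^(1/4) = (1.94×10⁸)^(1/4) = 118 K.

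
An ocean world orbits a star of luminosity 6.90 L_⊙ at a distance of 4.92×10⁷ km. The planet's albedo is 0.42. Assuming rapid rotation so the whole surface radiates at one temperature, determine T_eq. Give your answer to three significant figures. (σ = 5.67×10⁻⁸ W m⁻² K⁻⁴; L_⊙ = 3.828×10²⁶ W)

d = 4.92×10⁷ km = 4.92×10¹⁰ m.
L = 6.90 × 3.828×10²⁶ = 2.64×10²⁷ W.
Flux: S = L/(4πd²) = 2.64×10²⁷/(4π×(4.92×10¹⁰)²) = 8.68×10⁴ W m⁻².
Energy balance: absorbed = emitted ⇒ πR²·S(1−A) = 4πR²·σT_eq⁴, so T_eq⁴ = S(1−A)/(4σ).
T_eq = [8.68×10⁴ × 0.58 / (4 × 5.67×10⁻⁸)]^(1/4) = (2.22×10¹¹)^(1/4) = 686 K.

T_eq ≈ 686 K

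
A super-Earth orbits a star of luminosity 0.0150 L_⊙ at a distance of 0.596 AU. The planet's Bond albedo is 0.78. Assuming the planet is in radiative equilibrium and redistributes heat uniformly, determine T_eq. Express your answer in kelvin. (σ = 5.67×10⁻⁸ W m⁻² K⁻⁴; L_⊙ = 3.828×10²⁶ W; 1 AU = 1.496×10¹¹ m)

d = 0.596 AU = 8.92×10¹⁰ m.
L = 0.0150 × 3.828×10²⁶ = 5.74×10²⁴ W.
Flux: S = L/(4πd²) = 5.74×10²⁴/(4π×(8.92×10¹⁰)²) = 57.5 W m⁻².
Energy balance: absorbed = emitted ⇒ πR²·S(1−A) = 4πR²·σT_eq⁴, so T_eq⁴ = S(1−A)/(4σ).
T_eq = [57.5 × 0.22 / (4 × 5.67×10⁻⁸)]^(1/4) = (5.58×10⁷)^(1/4) = 86.4 K.

T_eq ≈ 86.4 K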